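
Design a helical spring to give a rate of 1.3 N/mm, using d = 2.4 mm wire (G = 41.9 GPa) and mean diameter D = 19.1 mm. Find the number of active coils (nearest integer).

19

N_a = Gd⁴/(8D³k) = (41.9×10³ × 2.4⁴)/(8 × 19.1³ × 1.3)
    = 1.39014e+06 / 72465.9 = 19.18 → 19 coils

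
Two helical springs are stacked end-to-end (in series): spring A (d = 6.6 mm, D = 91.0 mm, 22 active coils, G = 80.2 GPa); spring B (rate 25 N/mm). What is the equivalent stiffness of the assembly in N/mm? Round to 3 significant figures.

1.10 N/mm

k_A = Gd⁴/(8D³N_a) = (80.2×10³)(6.6⁴)/(8·91.0³·22) = 1.1474 N/mm
Series: 1/k_eq = 1/1.1474 + 1/25 = 0.91154; k_eq = 1.097 N/mm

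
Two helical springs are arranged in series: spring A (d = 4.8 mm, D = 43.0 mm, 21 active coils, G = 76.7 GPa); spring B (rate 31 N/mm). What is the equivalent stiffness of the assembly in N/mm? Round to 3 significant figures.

2.78 N/mm

k_A = Gd⁴/(8D³N_a) = (76.7×10³)(4.8⁴)/(8·43.0³·21) = 3.0482 N/mm
Series: 1/k_eq = 1/3.0482 + 1/31 = 0.36032; k_eq = 2.7753 N/mm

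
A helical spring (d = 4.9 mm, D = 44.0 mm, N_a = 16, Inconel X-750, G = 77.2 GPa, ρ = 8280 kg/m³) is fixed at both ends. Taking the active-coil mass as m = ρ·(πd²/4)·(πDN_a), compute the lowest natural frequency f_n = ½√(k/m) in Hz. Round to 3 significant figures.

54.4 Hz

k = Gd⁴/(8D³N_a) = (77.2×10³)(4.9⁴)/(8·44.0³·16) = 4.0816 N/mm = 4081.6 N/m
Wire length L = πDN_a = π·44.0·16 = 2211.7 mm
m = ρ·(πd²/4)·L = 8280 × 18.857×10⁻⁶ m² × 2.2117 m = 0.34533 kg
f_n = ½√(k/m) = 0.5·√(4081.6/0.34533) = 0.5·√(11819) = 54.359 Hz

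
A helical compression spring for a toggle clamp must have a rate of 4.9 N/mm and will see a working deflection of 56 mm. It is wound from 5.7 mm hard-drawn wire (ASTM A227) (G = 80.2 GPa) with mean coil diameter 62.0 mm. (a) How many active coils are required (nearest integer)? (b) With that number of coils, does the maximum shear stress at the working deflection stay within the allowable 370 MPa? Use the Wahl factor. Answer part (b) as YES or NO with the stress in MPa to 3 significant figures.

N_a = Gd⁴/(8D³k) = (80.2×10³)(5.7⁴)/(8·62.0³·4.9) = 9.062 → N_a = 9
Actual rate k = Gd⁴/(8D³·9) = 4.9336 N/mm
Working load F = kδ = 4.9336·56 = 276.28 N
C = 62.0/5.7 = 10.8772; K_W = (4C−1)/(4C−4)+0.615/C = 1.1325
τ_max = K_W·8FD/(πd³) = 1.1325·235.54 = 266.74 MPa
τ_max ≤ 370 MPa → acceptable

(a) 9 coils; (b) YES, τ_max = 267 MPa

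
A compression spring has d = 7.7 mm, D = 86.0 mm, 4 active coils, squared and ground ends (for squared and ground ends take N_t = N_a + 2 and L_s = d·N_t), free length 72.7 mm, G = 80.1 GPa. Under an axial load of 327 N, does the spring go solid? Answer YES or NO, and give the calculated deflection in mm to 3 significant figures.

k = Gd⁴/(8D³N_a) = (80.1×10³)(7.7⁴)/(8·86.0³·4) = 13.834 N/mm
N_t = 6; L_s = 7.7·6 = 46.2 mm; δ_solid = L₀ − L_s = 72.7 − 46.2 = 26.5 mm
δ = F/k = 327/13.834 = 23.637 mm
δ < δ_solid → spring does not go solid

NO, δ = 23.6 mm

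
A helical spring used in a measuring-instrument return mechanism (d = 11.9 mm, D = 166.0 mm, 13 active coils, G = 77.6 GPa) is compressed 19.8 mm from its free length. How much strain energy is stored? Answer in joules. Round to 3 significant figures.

k = Gd⁴/(8D³N_a) = (77.6×10³)(11.9⁴)/(8·166.0³·13) = 3.2711 N/mm
U = ½kδ² = 0.5 × 3.2711 × 19.8² = 641.2 N·mm = 0.6412 J

0.641 J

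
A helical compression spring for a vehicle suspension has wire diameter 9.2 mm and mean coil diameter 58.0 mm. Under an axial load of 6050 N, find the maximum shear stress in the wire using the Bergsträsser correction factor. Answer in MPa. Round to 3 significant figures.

1410 MPa

Spring index C = D/d = 58.0/9.2 = 6.3043
K_B = (4C+2)/(4C−3) = 27.217/22.217 = 1.2250
τ₀ = 8FD/(πd³) = 8·6050·58.0/(π·9.2³) = 2.8072e+06/2446.3 = 1147.5 MPa
τ_max = K·τ₀ = 1.2250 × 1147.5 = 1405.8 MPa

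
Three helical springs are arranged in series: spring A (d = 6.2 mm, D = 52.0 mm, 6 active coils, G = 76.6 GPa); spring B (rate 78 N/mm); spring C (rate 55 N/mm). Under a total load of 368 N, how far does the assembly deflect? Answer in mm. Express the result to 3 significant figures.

33.4 mm

k_A = Gd⁴/(8D³N_a) = (76.6×10³)(6.2⁴)/(8·52.0³·6) = 16.77 N/mm
Series: 1/k_eq = 1/16.77 + 1/78 + 1/55 = 0.090631; k_eq = 11.034 N/mm
δ = F/k_eq = 368/11.034 = 33.352 mm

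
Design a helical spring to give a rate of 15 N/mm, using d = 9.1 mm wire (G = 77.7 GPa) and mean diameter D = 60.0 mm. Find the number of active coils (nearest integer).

N_a = Gd⁴/(8D³k) = (77.7×10³ × 9.1⁴)/(8 × 60.0³ × 15)
    = 5.32827e+08 / 2.592e+07 = 20.56 → 21 coils

21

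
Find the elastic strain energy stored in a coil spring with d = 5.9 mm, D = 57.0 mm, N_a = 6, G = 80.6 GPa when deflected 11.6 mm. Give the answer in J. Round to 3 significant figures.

0.739 J

k = Gd⁴/(8D³N_a) = (80.6×10³)(5.9⁴)/(8·57.0³·6) = 10.987 N/mm
U = ½kδ² = 0.5 × 10.987 × 11.6² = 739.2 N·mm = 0.7392 J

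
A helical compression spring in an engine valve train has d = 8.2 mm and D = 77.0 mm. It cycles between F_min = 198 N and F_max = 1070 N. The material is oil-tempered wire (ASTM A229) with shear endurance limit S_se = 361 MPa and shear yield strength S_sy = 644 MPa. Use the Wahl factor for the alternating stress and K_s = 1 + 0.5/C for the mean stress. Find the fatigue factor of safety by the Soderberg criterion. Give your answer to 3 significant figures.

C = D/d = 77.0/8.2 = 9.3902; K_W = (4C−1)/(4C−4)+0.615/C = 1.1549; K_s = 1+0.5/C = 1.0532
F_a = (F_max−F_min)/2 = 436 N; F_m = (F_max+F_min)/2 = 634 N
τ_a = K_W·8F_aD/(πd³) = 1.1549 × 155.05 = 179.07 MPa
τ_m = K_s·8F_mD/(πd³) = 1.0532 × 225.46 = 237.47 MPa
Soderberg: 1/n_f = τ_a/S_se + τ_m/S_sy = 179.07/361 + 237.47/644 = 0.49603 + 0.36874 = 0.86477
n_f = 1/0.86477 = 1.156

1.16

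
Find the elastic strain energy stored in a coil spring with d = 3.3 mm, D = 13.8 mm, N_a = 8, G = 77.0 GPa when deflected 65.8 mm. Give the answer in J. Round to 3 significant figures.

k = Gd⁴/(8D³N_a) = (77.0×10³)(3.3⁴)/(8·13.8³·8) = 54.291 N/mm
U = ½kδ² = 0.5 × 54.291 × 65.8² = 1.1753e+05 N·mm = 117.53 J

118 J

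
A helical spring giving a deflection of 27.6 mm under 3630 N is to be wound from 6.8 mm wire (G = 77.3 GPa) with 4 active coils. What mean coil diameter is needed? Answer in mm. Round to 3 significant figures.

Required rate k = F/δ = 3630/27.6 = 131.52 N/mm
D = (Gd⁴/(8N_a·k))^(1/3) = (77.3×10³·6.8⁴/(8·4·131.52))^(1/3)
  = (39270.6)^(1/3) = 33.9904 mm

34.0 mm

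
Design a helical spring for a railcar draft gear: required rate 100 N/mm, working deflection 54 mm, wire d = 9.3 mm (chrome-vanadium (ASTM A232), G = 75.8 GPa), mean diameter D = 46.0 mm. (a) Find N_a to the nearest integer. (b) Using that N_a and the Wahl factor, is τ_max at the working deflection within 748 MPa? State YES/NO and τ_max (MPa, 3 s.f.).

N_a = Gd⁴/(8D³k) = (75.8×10³)(9.3⁴)/(8·46.0³·100) = 7.282 → N_a = 7
Actual rate k = Gd⁴/(8D³·7) = 104.03 N/mm
Working load F = kδ = 104.03·54 = 5617.4 N
C = 46.0/9.3 = 4.9462; K_W = (4C−1)/(4C−4)+0.615/C = 1.3144
τ_max = K_W·8FD/(πd³) = 1.3144·818.05 = 1075.2 MPa
τ_max > 748 MPa → exceeds allowable

(a) 7 coils; (b) NO, τ_max = 1080 MPa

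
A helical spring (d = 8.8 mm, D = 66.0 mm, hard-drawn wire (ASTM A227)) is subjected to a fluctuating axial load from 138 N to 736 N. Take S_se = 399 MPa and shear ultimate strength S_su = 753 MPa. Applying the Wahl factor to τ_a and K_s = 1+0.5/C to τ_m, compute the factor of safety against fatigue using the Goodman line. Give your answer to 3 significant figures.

2.67

C = D/d = 66.0/8.8 = 7.5000; K_W = (4C−1)/(4C−4)+0.615/C = 1.1974; K_s = 1+0.5/C = 1.0667
F_a = (F_max−F_min)/2 = 299 N; F_m = (F_max+F_min)/2 = 437 N
τ_a = K_W·8F_aD/(πd³) = 1.1974 × 73.741 = 88.296 MPa
τ_m = K_s·8F_mD/(πd³) = 1.0667 × 107.77 = 114.96 MPa
Goodman: 1/n_f = τ_a/S_se + τ_m/S_su = 88.296/399 + 114.96/753 = 0.22129 + 0.15267 = 0.37396
n_f = 1/0.37396 = 2.674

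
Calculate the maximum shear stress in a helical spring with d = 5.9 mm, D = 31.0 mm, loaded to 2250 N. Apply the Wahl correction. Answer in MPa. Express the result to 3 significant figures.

Spring index C = D/d = 31.0/5.9 = 5.2542
K_W = (4C−1)/(4C−4) + 0.615/C = 20.017/17.017 + 0.1170 = 1.2933
τ₀ = 8FD/(πd³) = 8·2250·31.0/(π·5.9³) = 558000/645.22 = 864.83 MPa
τ_max = K·τ₀ = 1.2933 × 864.83 = 1118.5 MPa

1120 MPa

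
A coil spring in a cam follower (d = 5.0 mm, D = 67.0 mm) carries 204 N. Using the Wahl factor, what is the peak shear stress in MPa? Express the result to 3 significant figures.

Spring index C = D/d = 67.0/5.0 = 13.4000
K_W = (4C−1)/(4C−4) + 0.615/C = 52.600/49.600 + 0.0459 = 1.1064
τ₀ = 8FD/(πd³) = 8·204·67.0/(π·5.0³) = 109344/392.7 = 278.44 MPa
τ_max = K·τ₀ = 1.1064 × 278.44 = 308.06 MPa

308 MPa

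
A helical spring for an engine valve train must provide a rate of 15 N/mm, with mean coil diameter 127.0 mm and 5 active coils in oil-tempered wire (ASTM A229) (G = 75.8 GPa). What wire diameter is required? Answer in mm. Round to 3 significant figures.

11.3 mm

d = (8D³N_a·k / G)^(1/4) = (8·127.0³·5·15 / (75.8×10³))^0.25
  = (16214)^0.25 = 11.2843 mm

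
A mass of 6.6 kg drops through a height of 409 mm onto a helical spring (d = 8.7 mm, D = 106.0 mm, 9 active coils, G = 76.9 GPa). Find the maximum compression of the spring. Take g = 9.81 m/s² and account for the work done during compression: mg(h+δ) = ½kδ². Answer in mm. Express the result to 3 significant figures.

115 mm

k = Gd⁴/(8D³N_a) = (76.9×10³)(8.7⁴)/(8·106.0³·9) = 5.1375 N/mm
W = mg = 6.6 × 9.81 = 64.746 N
½kδ² − Wδ − Wh = 0 → δ = (W + √(W² + 2kWh))/k
δ = (64.746 + √(4192 + 272094))/5.1375 = (64.746 + 525.63)/5.1375 = 114.91 mm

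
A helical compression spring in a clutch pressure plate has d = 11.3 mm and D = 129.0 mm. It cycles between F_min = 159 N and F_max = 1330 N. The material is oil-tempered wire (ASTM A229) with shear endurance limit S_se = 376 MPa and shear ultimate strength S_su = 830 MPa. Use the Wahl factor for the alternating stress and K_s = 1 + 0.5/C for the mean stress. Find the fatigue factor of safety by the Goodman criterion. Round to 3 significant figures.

C = D/d = 129.0/11.3 = 11.4159; K_W = (4C−1)/(4C−4)+0.615/C = 1.1259; K_s = 1+0.5/C = 1.0438
F_a = (F_max−F_min)/2 = 585.5 N; F_m = (F_max+F_min)/2 = 744.5 N
τ_a = K_W·8F_aD/(πd³) = 1.1259 × 133.3 = 150.08 MPa
τ_m = K_s·8F_mD/(πd³) = 1.0438 × 169.5 = 176.92 MPa
Goodman: 1/n_f = τ_a/S_se + τ_m/S_su = 150.08/376 + 176.92/830 = 0.39914 + 0.21316 = 0.6123
n_f = 1/0.6123 = 1.633

1.63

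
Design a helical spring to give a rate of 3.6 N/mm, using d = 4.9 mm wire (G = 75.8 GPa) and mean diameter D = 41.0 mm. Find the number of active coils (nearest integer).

22

N_a = Gd⁴/(8D³k) = (75.8×10³ × 4.9⁴)/(8 × 41.0³ × 3.6)
    = 4.36972e+07 / 1.98492e+06 = 22.01 → 22 coils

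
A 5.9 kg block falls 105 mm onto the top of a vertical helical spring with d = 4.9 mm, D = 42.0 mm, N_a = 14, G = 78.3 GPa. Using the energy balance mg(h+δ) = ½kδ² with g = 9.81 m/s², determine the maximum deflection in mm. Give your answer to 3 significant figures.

59.1 mm

k = Gd⁴/(8D³N_a) = (78.3×10³)(4.9⁴)/(8·42.0³·14) = 5.4398 N/mm
W = mg = 5.9 × 9.81 = 57.879 N
½kδ² − Wδ − Wh = 0 → δ = (W + √(W² + 2kWh))/k
δ = (57.879 + √(3350 + 66118.1))/5.4398 = (57.879 + 263.57)/5.4398 = 59.092 mm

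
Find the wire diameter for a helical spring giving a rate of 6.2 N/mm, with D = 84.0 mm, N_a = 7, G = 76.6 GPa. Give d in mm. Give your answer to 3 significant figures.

d = (8D³N_a·k / G)^(1/4) = (8·84.0³·7·6.2 / (76.6×10³))^0.25
  = (2686.5)^0.25 = 7.1994 mm

7.20 mm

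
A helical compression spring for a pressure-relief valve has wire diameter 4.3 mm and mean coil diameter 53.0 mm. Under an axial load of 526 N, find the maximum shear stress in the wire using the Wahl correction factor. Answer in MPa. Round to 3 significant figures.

Spring index C = D/d = 53.0/4.3 = 12.3256
K_W = (4C−1)/(4C−4) + 0.615/C = 48.302/45.302 + 0.0499 = 1.1161
τ₀ = 8FD/(πd³) = 8·526·53.0/(π·4.3³) = 223024/249.78 = 892.89 MPa
τ_max = K·τ₀ = 1.1161 × 892.89 = 996.57 MPa

997 MPa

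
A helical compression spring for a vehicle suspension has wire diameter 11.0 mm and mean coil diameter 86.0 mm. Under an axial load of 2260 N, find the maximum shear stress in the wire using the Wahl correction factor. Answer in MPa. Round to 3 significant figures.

Spring index C = D/d = 86.0/11.0 = 7.8182
K_W = (4C−1)/(4C−4) + 0.615/C = 30.273/27.273 + 0.0787 = 1.1887
τ₀ = 8FD/(πd³) = 8·2260·86.0/(π·11.0³) = 1.55488e+06/4181.5 = 371.85 MPa
τ_max = K·τ₀ = 1.1887 × 371.85 = 442.01 MPa

442 MPa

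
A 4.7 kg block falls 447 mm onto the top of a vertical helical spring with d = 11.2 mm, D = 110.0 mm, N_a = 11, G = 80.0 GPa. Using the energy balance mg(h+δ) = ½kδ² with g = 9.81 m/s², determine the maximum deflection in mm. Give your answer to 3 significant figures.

66.4 mm

k = Gd⁴/(8D³N_a) = (80.0×10³)(11.2⁴)/(8·110.0³·11) = 10.747 N/mm
W = mg = 4.7 × 9.81 = 46.107 N
½kδ² − Wδ − Wh = 0 → δ = (W + √(W² + 2kWh))/k
δ = (46.107 + √(2125.9 + 443002))/10.747 = (46.107 + 667.18)/10.747 = 66.369 mm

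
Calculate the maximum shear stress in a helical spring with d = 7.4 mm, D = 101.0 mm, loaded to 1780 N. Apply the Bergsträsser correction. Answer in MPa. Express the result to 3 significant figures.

1240 MPa

Spring index C = D/d = 101.0/7.4 = 13.6486
K_B = (4C+2)/(4C−3) = 56.595/51.595 = 1.0969
τ₀ = 8FD/(πd³) = 8·1780·101.0/(π·7.4³) = 1.43824e+06/1273 = 1129.8 MPa
τ_max = K·τ₀ = 1.0969 × 1129.8 = 1239.2 MPa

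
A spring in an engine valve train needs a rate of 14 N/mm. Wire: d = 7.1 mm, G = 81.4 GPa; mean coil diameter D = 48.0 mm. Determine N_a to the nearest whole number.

N_a = Gd⁴/(8D³k) = (81.4×10³ × 7.1⁴)/(8 × 48.0³ × 14)
    = 2.06851e+08 / 1.23863e+07 = 16.7 → 17 coils

17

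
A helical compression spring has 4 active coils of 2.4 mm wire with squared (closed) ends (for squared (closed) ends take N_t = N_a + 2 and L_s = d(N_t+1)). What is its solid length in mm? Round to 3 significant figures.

squared (closed) ends: N_t = N_a + 2 = 4 + 2 = 6
L_s = d·(N_t+1) = 2.4 × 7 = 16.8 mm

16.8 mm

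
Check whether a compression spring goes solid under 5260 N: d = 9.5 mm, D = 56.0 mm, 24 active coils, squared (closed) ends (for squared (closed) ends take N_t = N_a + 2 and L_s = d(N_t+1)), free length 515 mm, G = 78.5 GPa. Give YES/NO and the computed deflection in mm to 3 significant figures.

YES, δ = 277 mm

k = Gd⁴/(8D³N_a) = (78.5×10³)(9.5⁴)/(8·56.0³·24) = 18.963 N/mm
N_t = 26; L_s = 9.5·27 = 256.5 mm; δ_solid = L₀ − L_s = 515 − 256.5 = 258.5 mm
δ = F/k = 5260/18.963 = 277.39 mm
δ ≥ δ_solid → spring goes solid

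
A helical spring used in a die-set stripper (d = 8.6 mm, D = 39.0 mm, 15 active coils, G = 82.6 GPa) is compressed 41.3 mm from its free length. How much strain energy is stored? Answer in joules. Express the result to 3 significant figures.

54.1 J

k = Gd⁴/(8D³N_a) = (82.6×10³)(8.6⁴)/(8·39.0³·15) = 63.474 N/mm
U = ½kδ² = 0.5 × 63.474 × 41.3² = 54134 N·mm = 54.134 J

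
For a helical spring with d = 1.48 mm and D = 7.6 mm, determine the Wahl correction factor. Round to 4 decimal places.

1.3011

C = D/d = 7.6/1.48 = 5.1351
K_W = (4C−1)/(4C−4) + 0.615/C = 19.541/16.541 + 0.1198 = 1.3011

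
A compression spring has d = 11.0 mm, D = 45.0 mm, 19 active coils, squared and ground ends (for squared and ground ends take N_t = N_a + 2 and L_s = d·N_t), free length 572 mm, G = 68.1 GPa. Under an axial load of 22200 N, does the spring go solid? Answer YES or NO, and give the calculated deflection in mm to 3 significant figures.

NO, δ = 308 mm

k = Gd⁴/(8D³N_a) = (68.1×10³)(11.0⁴)/(8·45.0³·19) = 71.984 N/mm
N_t = 21; L_s = 11.0·21 = 231 mm; δ_solid = L₀ − L_s = 572 − 231 = 341 mm
δ = F/k = 22200/71.984 = 308.4 mm
δ < δ_solid → spring does not go solid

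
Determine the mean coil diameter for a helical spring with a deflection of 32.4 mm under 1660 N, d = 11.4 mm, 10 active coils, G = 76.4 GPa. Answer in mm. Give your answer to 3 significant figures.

Required rate k = F/δ = 1660/32.4 = 51.235 N/mm
D = (Gd⁴/(8N_a·k))^(1/3) = (76.4×10³·11.4⁴/(8·10·51.235))^(1/3)
  = (314818)^(1/3) = 68.0278 mm

68.0 mm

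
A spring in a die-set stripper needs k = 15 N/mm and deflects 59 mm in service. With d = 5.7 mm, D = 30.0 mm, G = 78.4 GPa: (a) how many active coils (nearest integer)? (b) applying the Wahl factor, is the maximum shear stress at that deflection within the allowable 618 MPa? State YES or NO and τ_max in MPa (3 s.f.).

N_a = Gd⁴/(8D³k) = (78.4×10³)(5.7⁴)/(8·30.0³·15) = 25.54 → N_a = 26
Actual rate k = Gd⁴/(8D³·26) = 14.736 N/mm
Working load F = kδ = 14.736·59 = 869.44 N
C = 30.0/5.7 = 5.2632; K_W = (4C−1)/(4C−4)+0.615/C = 1.2928
τ_max = K_W·8FD/(πd³) = 1.2928·358.66 = 463.66 MPa
τ_max ≤ 618 MPa → acceptable

(a) 26 coils; (b) YES, τ_max = 464 MPa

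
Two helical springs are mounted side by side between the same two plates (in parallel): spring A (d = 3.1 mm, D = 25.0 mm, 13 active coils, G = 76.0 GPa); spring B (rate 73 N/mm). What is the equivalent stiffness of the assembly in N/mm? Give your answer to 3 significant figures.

77.3 N/mm

k_A = Gd⁴/(8D³N_a) = (76.0×10³)(3.1⁴)/(8·25.0³·13) = 4.3192 N/mm
Parallel: k_eq = 4.3192 + 73 = 77.319 N/mm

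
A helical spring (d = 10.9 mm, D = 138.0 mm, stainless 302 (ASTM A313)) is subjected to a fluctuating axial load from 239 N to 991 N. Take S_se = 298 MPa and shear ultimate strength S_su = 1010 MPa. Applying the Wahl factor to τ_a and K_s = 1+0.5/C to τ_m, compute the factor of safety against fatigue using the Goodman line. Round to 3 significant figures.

C = D/d = 138.0/10.9 = 12.6606; K_W = (4C−1)/(4C−4)+0.615/C = 1.1129; K_s = 1+0.5/C = 1.0395
F_a = (F_max−F_min)/2 = 376 N; F_m = (F_max+F_min)/2 = 615 N
τ_a = K_W·8F_aD/(πd³) = 1.1129 × 102.03 = 113.55 MPa
τ_m = K_s·8F_mD/(πd³) = 1.0395 × 166.88 = 173.47 MPa
Goodman: 1/n_f = τ_a/S_se + τ_m/S_su = 113.55/298 + 173.47/1010 = 0.38104 + 0.17176 = 0.55279
n_f = 1/0.55279 = 1.809

1.81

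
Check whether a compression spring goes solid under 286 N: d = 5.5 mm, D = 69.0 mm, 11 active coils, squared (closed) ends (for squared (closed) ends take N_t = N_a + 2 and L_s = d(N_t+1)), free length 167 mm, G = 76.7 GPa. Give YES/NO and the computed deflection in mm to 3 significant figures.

YES, δ = 118 mm

k = Gd⁴/(8D³N_a) = (76.7×10³)(5.5⁴)/(8·69.0³·11) = 2.4278 N/mm
N_t = 13; L_s = 5.5·14 = 77 mm; δ_solid = L₀ − L_s = 167 − 77 = 90 mm
δ = F/k = 286/2.4278 = 117.8 mm
δ ≥ δ_solid → spring goes solid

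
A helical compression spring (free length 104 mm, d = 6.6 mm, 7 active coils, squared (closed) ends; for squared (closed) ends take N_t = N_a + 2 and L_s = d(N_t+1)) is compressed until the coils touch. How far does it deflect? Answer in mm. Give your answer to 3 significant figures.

38.0 mm

N_t = 9; L_s = 6.6·10 = 66 mm
δ_solid = L₀ − L_s = 104 − 66 = 38 mm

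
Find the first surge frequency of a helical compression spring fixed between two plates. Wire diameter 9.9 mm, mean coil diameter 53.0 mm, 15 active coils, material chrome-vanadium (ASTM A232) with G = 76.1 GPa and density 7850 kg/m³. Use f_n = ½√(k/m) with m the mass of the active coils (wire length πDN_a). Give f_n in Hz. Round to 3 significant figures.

k = Gd⁴/(8D³N_a) = (76.1×10³)(9.9⁴)/(8·53.0³·15) = 40.918 N/mm = 40918 N/m
Wire length L = πDN_a = π·53.0·15 = 2497.6 mm
m = ρ·(πd²/4)·L = 7850 × 76.977×10⁻⁶ m² × 2.4976 m = 1.5092 kg
f_n = ½√(k/m) = 0.5·√(40918/1.5092) = 0.5·√(27113) = 82.329 Hz

82.3 Hz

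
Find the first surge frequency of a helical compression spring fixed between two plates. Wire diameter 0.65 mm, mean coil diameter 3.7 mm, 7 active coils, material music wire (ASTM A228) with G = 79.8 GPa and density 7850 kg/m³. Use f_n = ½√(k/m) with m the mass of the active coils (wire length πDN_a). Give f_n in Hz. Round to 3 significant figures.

2430 Hz

k = Gd⁴/(8D³N_a) = (79.8×10³)(0.65⁴)/(8·3.7³·7) = 5.0218 N/mm = 5021.8 N/m
Wire length L = πDN_a = π·3.7·7 = 81.367 mm
m = ρ·(πd²/4)·L = 7850 × 0.33183×10⁻⁶ m² × 0.081367 m = 0.00021195 kg
f_n = ½√(k/m) = 0.5·√(5021.8/0.00021195) = 0.5·√(2.3693e+07) = 2433.8 Hz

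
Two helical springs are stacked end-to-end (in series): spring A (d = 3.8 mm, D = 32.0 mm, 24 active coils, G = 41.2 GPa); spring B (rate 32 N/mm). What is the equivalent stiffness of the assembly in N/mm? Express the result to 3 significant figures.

k_A = Gd⁴/(8D³N_a) = (41.2×10³)(3.8⁴)/(8·32.0³·24) = 1.3655 N/mm
Series: 1/k_eq = 1/1.3655 + 1/32 = 0.7636; k_eq = 1.3096 N/mm

1.31 N/mm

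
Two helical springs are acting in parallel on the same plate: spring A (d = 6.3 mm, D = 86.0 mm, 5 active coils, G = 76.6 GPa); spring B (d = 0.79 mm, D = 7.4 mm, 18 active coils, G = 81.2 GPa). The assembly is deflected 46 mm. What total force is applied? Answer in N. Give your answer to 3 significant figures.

243 N

k_A = Gd⁴/(8D³N_a) = (76.6×10³)(6.3⁴)/(8·86.0³·5) = 4.7428 N/mm
k_B = Gd⁴/(8D³N_a) = (81.2×10³)(0.79⁴)/(8·7.4³·18) = 0.54201 N/mm
Parallel: k_eq = 4.7428 + 0.54201 = 5.2848 N/mm
F = k_eq·δ = 5.2848·46 = 243.1 N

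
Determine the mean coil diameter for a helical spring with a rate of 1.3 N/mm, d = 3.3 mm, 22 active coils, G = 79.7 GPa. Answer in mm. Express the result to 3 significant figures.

D = (Gd⁴/(8N_a·k))^(1/3) = (79.7×10³·3.3⁴/(8·22·1.3))^(1/3)
  = (41310.3)^(1/3) = 34.5689 mm

34.6 mm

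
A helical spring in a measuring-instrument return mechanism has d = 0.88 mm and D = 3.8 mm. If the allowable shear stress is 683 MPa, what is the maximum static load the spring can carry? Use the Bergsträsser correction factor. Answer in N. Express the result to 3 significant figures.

C = D/d = 3.8/0.88 = 4.3182
K_B = (4C+2)/(4C−3) = 19.273/14.273 = 1.3503
τ_max = K·8FD/(πd³) → F_max = τ_allow·πd³/(8DK)
F_max = 683·π·0.88³/(8·3.8·1.3503) = 1462.2/41.05 = 35.621 N

35.6 N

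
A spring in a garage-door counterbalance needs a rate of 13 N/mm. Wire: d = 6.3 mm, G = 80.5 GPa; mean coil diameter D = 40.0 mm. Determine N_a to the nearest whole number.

N_a = Gd⁴/(8D³k) = (80.5×10³ × 6.3⁴)/(8 × 40.0³ × 13)
    = 1.26811e+08 / 6.656e+06 = 19.05 → 19 coils

19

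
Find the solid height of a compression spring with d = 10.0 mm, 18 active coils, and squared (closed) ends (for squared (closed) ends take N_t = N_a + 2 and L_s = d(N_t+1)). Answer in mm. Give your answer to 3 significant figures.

squared (closed) ends: N_t = N_a + 2 = 18 + 2 = 20
L_s = d·(N_t+1) = 10.0 × 21 = 210 mm

210 mm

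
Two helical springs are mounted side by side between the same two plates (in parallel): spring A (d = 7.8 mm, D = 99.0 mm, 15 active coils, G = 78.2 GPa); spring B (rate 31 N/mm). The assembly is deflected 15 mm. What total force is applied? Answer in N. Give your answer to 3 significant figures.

502 N

k_A = Gd⁴/(8D³N_a) = (78.2×10³)(7.8⁴)/(8·99.0³·15) = 2.486 N/mm
Parallel: k_eq = 2.486 + 31 = 33.486 N/mm
F = k_eq·δ = 33.486·15 = 502.29 N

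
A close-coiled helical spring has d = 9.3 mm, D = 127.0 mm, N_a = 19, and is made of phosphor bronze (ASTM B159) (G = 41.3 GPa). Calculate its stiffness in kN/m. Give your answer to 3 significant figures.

k = Gd⁴/(8D³N_a) = (41.3×10³ × 9.3⁴) / (8 × 127.0³ × 19)
  = 3.08945e+08 / 3.11354e+08 = 0.99226 N/mm

0.992 kN/m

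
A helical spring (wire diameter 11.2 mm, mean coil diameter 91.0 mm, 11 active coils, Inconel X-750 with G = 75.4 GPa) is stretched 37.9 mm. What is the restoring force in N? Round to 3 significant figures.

k = Gd⁴/(8D³N_a) = (75.4×10³)(11.2⁴)/(8·91.0³·11) = 17.891 N/mm
F = k·δ = 17.891 × 37.9 = 678.07 N

678 N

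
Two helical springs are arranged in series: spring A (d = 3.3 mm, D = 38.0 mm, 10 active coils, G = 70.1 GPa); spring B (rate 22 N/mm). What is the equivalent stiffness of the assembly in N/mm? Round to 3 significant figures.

k_A = Gd⁴/(8D³N_a) = (70.1×10³)(3.3⁴)/(8·38.0³·10) = 1.8938 N/mm
Series: 1/k_eq = 1/1.8938 + 1/22 = 0.57349; k_eq = 1.7437 N/mm

1.74 N/mm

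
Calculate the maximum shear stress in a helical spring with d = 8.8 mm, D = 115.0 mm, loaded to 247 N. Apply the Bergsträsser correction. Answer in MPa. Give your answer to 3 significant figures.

Spring index C = D/d = 115.0/8.8 = 13.0682
K_B = (4C+2)/(4C−3) = 54.273/49.273 = 1.1015
τ₀ = 8FD/(πd³) = 8·247·115.0/(π·8.8³) = 227240/2140.9 = 106.14 MPa
τ_max = K·τ₀ = 1.1015 × 106.14 = 116.91 MPa

117 MPa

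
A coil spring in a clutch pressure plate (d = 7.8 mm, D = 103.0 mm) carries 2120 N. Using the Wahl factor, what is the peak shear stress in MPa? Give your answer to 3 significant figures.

1300 MPa

Spring index C = D/d = 103.0/7.8 = 13.2051
K_W = (4C−1)/(4C−4) + 0.615/C = 51.821/48.821 + 0.0466 = 1.1080
τ₀ = 8FD/(πd³) = 8·2120·103.0/(π·7.8³) = 1.74688e+06/1490.8 = 1171.7 MPa
τ_max = K·τ₀ = 1.1080 × 1171.7 = 1298.3 MPa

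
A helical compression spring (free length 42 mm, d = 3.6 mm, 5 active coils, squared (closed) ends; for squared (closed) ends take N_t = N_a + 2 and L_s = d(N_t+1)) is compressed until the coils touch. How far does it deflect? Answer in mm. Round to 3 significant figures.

N_t = 7; L_s = 3.6·8 = 28.8 mm
δ_solid = L₀ − L_s = 42 − 28.8 = 13.2 mm

13.2 mm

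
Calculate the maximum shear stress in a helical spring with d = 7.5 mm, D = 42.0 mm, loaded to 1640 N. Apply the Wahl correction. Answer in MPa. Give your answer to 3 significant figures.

Spring index C = D/d = 42.0/7.5 = 5.6000
K_W = (4C−1)/(4C−4) + 0.615/C = 21.400/18.400 + 0.1098 = 1.2729
τ₀ = 8FD/(πd³) = 8·1640·42.0/(π·7.5³) = 551040/1325.4 = 415.77 MPa
τ_max = K·τ₀ = 1.2729 × 415.77 = 529.21 MPa

529 MPa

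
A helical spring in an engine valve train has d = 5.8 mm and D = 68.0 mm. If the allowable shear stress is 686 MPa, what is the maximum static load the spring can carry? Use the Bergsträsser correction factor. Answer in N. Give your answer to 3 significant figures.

694 N

C = D/d = 68.0/5.8 = 11.7241
K_B = (4C+2)/(4C−3) = 48.897/43.897 = 1.1139
τ_max = K·8FD/(πd³) → F_max = τ_allow·πd³/(8DK)
F_max = 686·π·5.8³/(8·68.0·1.1139) = 4.2049e+05/605.96 = 693.92 N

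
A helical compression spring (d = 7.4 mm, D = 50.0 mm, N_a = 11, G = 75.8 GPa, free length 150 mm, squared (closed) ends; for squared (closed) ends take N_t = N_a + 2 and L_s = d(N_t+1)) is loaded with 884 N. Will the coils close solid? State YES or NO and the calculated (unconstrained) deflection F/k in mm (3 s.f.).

NO, δ = 42.8 mm

k = Gd⁴/(8D³N_a) = (75.8×10³)(7.4⁴)/(8·50.0³·11) = 20.663 N/mm
N_t = 13; L_s = 7.4·14 = 103.6 mm; δ_solid = L₀ − L_s = 150 − 103.6 = 46.4 mm
δ = F/k = 884/20.663 = 42.781 mm
δ < δ_solid → spring does not go solid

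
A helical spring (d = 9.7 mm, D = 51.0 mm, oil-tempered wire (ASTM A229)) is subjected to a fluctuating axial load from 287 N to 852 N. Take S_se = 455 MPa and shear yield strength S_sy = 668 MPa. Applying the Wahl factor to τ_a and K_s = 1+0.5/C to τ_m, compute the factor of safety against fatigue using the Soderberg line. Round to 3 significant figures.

4.05

C = D/d = 51.0/9.7 = 5.2577; K_W = (4C−1)/(4C−4)+0.615/C = 1.2931; K_s = 1+0.5/C = 1.0951
F_a = (F_max−F_min)/2 = 282.5 N; F_m = (F_max+F_min)/2 = 569.5 N
τ_a = K_W·8F_aD/(πd³) = 1.2931 × 40.199 = 51.982 MPa
τ_m = K_s·8F_mD/(πd³) = 1.0951 × 81.038 = 88.745 MPa
Soderberg: 1/n_f = τ_a/S_se + τ_m/S_sy = 51.982/455 + 88.745/668 = 0.11425 + 0.13285 = 0.2471
n_f = 1/0.2471 = 4.047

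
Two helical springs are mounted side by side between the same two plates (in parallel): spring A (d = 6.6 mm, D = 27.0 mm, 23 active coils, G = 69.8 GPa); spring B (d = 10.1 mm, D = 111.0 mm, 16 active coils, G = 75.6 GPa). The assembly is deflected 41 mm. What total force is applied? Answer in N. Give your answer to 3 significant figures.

1680 N

k_A = Gd⁴/(8D³N_a) = (69.8×10³)(6.6⁴)/(8·27.0³·23) = 36.57 N/mm
k_B = Gd⁴/(8D³N_a) = (75.6×10³)(10.1⁴)/(8·111.0³·16) = 4.494 N/mm
Parallel: k_eq = 36.57 + 4.494 = 41.064 N/mm
F = k_eq·δ = 41.064·41 = 1683.6 N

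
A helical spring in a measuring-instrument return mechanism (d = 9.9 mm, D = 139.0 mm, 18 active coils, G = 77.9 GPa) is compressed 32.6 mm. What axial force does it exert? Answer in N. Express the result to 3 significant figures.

k = Gd⁴/(8D³N_a) = (77.9×10³)(9.9⁴)/(8·139.0³·18) = 1.935 N/mm
F = k·δ = 1.935 × 32.6 = 63.08 N

63.1 N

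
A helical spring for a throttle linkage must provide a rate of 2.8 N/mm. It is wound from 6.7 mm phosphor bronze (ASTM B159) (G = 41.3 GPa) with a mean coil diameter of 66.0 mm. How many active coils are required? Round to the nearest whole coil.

13

N_a = Gd⁴/(8D³k) = (41.3×10³ × 6.7⁴)/(8 × 66.0³ × 2.8)
    = 8.32241e+07 / 6.43991e+06 = 12.92 → 13 coils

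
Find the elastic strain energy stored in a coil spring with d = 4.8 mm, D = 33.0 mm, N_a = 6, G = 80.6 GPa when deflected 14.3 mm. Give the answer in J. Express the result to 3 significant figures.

2.54 J

k = Gd⁴/(8D³N_a) = (80.6×10³)(4.8⁴)/(8·33.0³·6) = 24.804 N/mm
U = ½kδ² = 0.5 × 24.804 × 14.3² = 2536.1 N·mm = 2.5361 J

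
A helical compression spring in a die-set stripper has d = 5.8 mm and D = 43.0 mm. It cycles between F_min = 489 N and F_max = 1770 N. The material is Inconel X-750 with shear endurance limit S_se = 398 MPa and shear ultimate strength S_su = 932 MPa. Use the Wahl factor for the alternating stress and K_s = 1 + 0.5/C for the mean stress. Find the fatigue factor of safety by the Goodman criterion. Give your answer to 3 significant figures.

0.553

C = D/d = 43.0/5.8 = 7.4138; K_W = (4C−1)/(4C−4)+0.615/C = 1.1999; K_s = 1+0.5/C = 1.0674
F_a = (F_max−F_min)/2 = 640.5 N; F_m = (F_max+F_min)/2 = 1129.5 N
τ_a = K_W·8F_aD/(πd³) = 1.1999 × 359.45 = 431.31 MPa
τ_m = K_s·8F_mD/(πd³) = 1.0674 × 633.89 = 676.64 MPa
Goodman: 1/n_f = τ_a/S_se + τ_m/S_su = 431.31/398 + 676.64/932 = 1.08368 + 0.72600 = 1.8097
n_f = 1/1.8097 = 0.5526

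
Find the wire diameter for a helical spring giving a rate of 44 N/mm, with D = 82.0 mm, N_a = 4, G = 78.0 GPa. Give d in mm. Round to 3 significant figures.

9.99 mm

d = (8D³N_a·k / G)^(1/4) = (8·82.0³·4·44 / (78.0×10³))^0.25
  = (9952.9)^0.25 = 9.9882 mm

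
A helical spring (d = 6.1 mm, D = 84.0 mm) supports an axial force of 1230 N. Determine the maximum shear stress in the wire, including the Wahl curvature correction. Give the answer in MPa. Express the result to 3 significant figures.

Spring index C = D/d = 84.0/6.1 = 13.7705
K_W = (4C−1)/(4C−4) + 0.615/C = 54.082/51.082 + 0.0447 = 1.1034
τ₀ = 8FD/(πd³) = 8·1230·84.0/(π·6.1³) = 826560/713.08 = 1159.1 MPa
τ_max = K·τ₀ = 1.1034 × 1159.1 = 1279 MPa

1280 MPa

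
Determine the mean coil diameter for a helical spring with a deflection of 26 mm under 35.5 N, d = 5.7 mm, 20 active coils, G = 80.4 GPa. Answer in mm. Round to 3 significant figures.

Required rate k = F/δ = 35.5/26 = 1.3654 N/mm
D = (Gd⁴/(8N_a·k))^(1/3) = (80.4×10³·5.7⁴/(8·20·1.3654))^(1/3)
  = (388491)^(1/3) = 72.9671 mm

73.0 mm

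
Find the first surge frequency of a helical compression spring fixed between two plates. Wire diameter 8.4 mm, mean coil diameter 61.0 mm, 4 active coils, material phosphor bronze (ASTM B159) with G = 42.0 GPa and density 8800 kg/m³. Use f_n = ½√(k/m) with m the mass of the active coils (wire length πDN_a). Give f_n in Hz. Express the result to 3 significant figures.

k = Gd⁴/(8D³N_a) = (42.0×10³)(8.4⁴)/(8·61.0³·4) = 28.789 N/mm = 28789 N/m
Wire length L = πDN_a = π·61.0·4 = 766.55 mm
m = ρ·(πd²/4)·L = 8800 × 55.418×10⁻⁶ m² × 0.76655 m = 0.37383 kg
f_n = ½√(k/m) = 0.5·√(28789/0.37383) = 0.5·√(77012) = 138.75 Hz

139 Hz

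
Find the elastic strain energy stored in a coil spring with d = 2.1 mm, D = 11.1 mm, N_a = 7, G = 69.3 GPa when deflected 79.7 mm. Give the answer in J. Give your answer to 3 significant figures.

k = Gd⁴/(8D³N_a) = (69.3×10³)(2.1⁴)/(8·11.1³·7) = 17.598 N/mm
U = ½kδ² = 0.5 × 17.598 × 79.7² = 55891 N·mm = 55.891 J

55.9 J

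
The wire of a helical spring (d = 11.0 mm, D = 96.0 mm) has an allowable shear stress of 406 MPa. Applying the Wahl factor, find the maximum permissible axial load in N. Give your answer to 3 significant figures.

1890 N

C = D/d = 96.0/11.0 = 8.7273
K_W = (4C−1)/(4C−4) + 0.615/C = 33.909/30.909 + 0.0705 = 1.1675
τ_max = K·8FD/(πd³) → F_max = τ_allow·πd³/(8DK)
F_max = 406·π·11.0³/(8·96.0·1.1675) = 1.6977e+06/896.66 = 1893.3 N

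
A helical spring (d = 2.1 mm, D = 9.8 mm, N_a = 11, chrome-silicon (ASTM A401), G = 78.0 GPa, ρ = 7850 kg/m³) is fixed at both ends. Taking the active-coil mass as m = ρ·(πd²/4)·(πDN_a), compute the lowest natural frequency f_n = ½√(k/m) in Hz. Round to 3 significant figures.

k = Gd⁴/(8D³N_a) = (78.0×10³)(2.1⁴)/(8·9.8³·11) = 18.315 N/mm = 18315 N/m
Wire length L = πDN_a = π·9.8·11 = 338.66 mm
m = ρ·(πd²/4)·L = 7850 × 3.4636×10⁻⁶ m² × 0.33866 m = 0.009208 kg
f_n = ½√(k/m) = 0.5·√(18315/0.009208) = 0.5·√(1.989e+06) = 705.17 Hz

705 Hz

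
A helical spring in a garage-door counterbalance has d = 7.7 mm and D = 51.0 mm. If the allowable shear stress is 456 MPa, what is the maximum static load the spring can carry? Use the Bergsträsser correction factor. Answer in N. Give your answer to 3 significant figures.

1320 N

C = D/d = 51.0/7.7 = 6.6234
K_B = (4C+2)/(4C−3) = 28.494/23.494 = 1.2128
τ_max = K·8FD/(πd³) → F_max = τ_allow·πd³/(8DK)
F_max = 456·π·7.7³/(8·51.0·1.2128) = 6.5401e+05/494.83 = 1321.7 N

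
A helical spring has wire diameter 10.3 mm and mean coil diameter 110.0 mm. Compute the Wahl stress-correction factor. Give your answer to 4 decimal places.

1.1351

C = D/d = 110.0/10.3 = 10.6796
K_W = (4C−1)/(4C−4) + 0.615/C = 41.718/38.718 + 0.0576 = 1.1351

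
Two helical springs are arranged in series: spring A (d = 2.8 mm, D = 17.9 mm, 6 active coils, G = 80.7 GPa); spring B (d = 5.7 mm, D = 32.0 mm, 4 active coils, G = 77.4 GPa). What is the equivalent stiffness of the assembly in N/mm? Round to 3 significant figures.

k_A = Gd⁴/(8D³N_a) = (80.7×10³)(2.8⁴)/(8·17.9³·6) = 18.018 N/mm
k_B = Gd⁴/(8D³N_a) = (77.4×10³)(5.7⁴)/(8·32.0³·4) = 77.918 N/mm
Series: 1/k_eq = 1/18.018 + 1/77.918 = 0.068334; k_eq = 14.634 N/mm

14.6 N/mm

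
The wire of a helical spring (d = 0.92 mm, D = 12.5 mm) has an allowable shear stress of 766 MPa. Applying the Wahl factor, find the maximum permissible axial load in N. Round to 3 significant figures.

17.0 N

C = D/d = 12.5/0.92 = 13.5870
K_W = (4C−1)/(4C−4) + 0.615/C = 53.348/50.348 + 0.0453 = 1.1048
τ_max = K·8FD/(πd³) → F_max = τ_allow·πd³/(8DK)
F_max = 766·π·0.92³/(8·12.5·1.1048) = 1873.9/110.48 = 16.961 N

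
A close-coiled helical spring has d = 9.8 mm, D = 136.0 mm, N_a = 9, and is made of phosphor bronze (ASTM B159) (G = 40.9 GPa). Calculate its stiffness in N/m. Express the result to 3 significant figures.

2080 N/m

k = Gd⁴/(8D³N_a) = (40.9×10³ × 9.8⁴) / (8 × 136.0³ × 9)
  = 3.77249e+08 / 1.81113e+08 = 2.0829 N/mm = 2082.9 N/m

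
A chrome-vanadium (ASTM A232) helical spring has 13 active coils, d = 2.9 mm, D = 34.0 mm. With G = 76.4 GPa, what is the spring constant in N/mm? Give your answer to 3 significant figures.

1.32 N/mm

k = Gd⁴/(8D³N_a) = (76.4×10³ × 2.9⁴) / (8 × 34.0³ × 13)
  = 5.40363e+06 / 4.08762e+06 = 1.322 N/mm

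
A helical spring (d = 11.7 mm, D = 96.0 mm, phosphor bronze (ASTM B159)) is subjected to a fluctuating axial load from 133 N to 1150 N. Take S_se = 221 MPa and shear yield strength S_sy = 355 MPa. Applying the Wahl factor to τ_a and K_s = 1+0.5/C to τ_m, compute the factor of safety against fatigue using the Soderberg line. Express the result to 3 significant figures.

C = D/d = 96.0/11.7 = 8.2051; K_W = (4C−1)/(4C−4)+0.615/C = 1.1790; K_s = 1+0.5/C = 1.0609
F_a = (F_max−F_min)/2 = 508.5 N; F_m = (F_max+F_min)/2 = 641.5 N
τ_a = K_W·8F_aD/(πd³) = 1.1790 × 77.615 = 91.511 MPa
τ_m = K_s·8F_mD/(πd³) = 1.0609 × 97.915 = 103.88 MPa
Soderberg: 1/n_f = τ_a/S_se + τ_m/S_sy = 91.511/221 + 103.88/355 = 0.41408 + 0.29263 = 0.7067
n_f = 1/0.7067 = 1.415

1.42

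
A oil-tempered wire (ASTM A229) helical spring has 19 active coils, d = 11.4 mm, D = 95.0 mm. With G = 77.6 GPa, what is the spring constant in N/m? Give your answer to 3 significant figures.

k = Gd⁴/(8D³N_a) = (77.6×10³ × 11.4⁴) / (8 × 95.0³ × 19)
  = 1.31063e+09 / 1.30321e+08 = 10.057 N/mm = 10057 N/m

10100 N/m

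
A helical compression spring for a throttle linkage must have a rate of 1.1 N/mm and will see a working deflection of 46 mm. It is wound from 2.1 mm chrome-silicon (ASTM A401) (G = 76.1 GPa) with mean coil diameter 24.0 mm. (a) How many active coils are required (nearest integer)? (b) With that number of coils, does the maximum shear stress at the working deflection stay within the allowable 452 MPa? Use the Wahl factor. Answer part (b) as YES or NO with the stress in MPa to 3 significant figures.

(a) 12 coils; (b) YES, τ_max = 381 MPa

N_a = Gd⁴/(8D³k) = (76.1×10³)(2.1⁴)/(8·24.0³·1.1) = 12.17 → N_a = 12
Actual rate k = Gd⁴/(8D³·12) = 1.1152 N/mm
Working load F = kδ = 1.1152·46 = 51.3 N
C = 24.0/2.1 = 11.4286; K_W = (4C−1)/(4C−4)+0.615/C = 1.1257
τ_max = K_W·8FD/(πd³) = 1.1257·338.54 = 381.1 MPa
τ_max ≤ 452 MPa → acceptable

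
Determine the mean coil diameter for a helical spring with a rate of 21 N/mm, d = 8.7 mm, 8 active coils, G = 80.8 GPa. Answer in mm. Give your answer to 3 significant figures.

D = (Gd⁴/(8N_a·k))^(1/3) = (80.8×10³·8.7⁴/(8·8·21))^(1/3)
  = (344421)^(1/3) = 70.0965 mm

70.1 mm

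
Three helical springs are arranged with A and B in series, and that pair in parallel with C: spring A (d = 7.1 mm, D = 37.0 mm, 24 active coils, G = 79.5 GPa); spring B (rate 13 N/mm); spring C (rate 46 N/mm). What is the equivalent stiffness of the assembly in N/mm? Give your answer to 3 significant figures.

k_A = Gd⁴/(8D³N_a) = (79.5×10³)(7.1⁴)/(8·37.0³·24) = 20.773 N/mm
Springs A,B series: k_AB = 1/(1/20.773+1/13) = 7.996 N/mm; parallel with C: k_eq = 7.996+46 = 53.996 N/mm

54.0 N/mm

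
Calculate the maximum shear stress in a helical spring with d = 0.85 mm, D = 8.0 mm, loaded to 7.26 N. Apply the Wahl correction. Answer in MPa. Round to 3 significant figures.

278 MPa

Spring index C = D/d = 8.0/0.85 = 9.4118
K_W = (4C−1)/(4C−4) + 0.615/C = 36.647/33.647 + 0.0653 = 1.1545
τ₀ = 8FD/(πd³) = 8·7.26·8.0/(π·0.85³) = 464.64/1.9293 = 240.83 MPa
τ_max = K·τ₀ = 1.1545 × 240.83 = 278.04 MPa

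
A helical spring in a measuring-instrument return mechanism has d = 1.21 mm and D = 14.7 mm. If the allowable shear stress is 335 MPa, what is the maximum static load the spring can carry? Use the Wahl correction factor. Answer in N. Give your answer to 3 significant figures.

C = D/d = 14.7/1.21 = 12.1488
K_W = (4C−1)/(4C−4) + 0.615/C = 47.595/44.595 + 0.0506 = 1.1179
τ_max = K·8FD/(πd³) → F_max = τ_allow·πd³/(8DK)
F_max = 335·π·1.21³/(8·14.7·1.1179) = 1864.5/131.46 = 14.182 N

14.2 N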